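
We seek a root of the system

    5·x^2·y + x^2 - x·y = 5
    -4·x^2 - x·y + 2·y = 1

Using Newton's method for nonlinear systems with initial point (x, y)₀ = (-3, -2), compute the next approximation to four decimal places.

At (-3, -2): F = (-92.0000, -47.0000).
Jacobian J = [[10·x·y + 2·x - y, 5·x^2 - x], [-8·x - y, -x + 2]].
At the point, J = [[56.0000, 48.0000], [26.0000, 5.0000]] (det J = -968.0000).
Solving J·Δ = −F gives Δ = (1.8554, -0.2479).
Then the next iterate is (x, y)₁ = (-1.1446, -2.2479).

(-1.1446, -2.2479)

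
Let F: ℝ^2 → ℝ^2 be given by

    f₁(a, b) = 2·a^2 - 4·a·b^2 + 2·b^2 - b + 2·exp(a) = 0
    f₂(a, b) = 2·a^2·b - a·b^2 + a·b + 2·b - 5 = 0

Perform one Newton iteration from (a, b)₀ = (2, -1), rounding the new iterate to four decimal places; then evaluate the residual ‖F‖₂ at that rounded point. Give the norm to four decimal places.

At (2, -1): F = (17.778112, -19.0000).
Jacobian J = [[4·a - 4·b^2 + 2·exp(a), -8·a·b + 4·b - 1], [4·a·b - b^2 + b, 2·a^2 - 2·a·b + a + 2]].
At the point, J = [[18.778112, 11.0000], [-10.0000, 16.0000]] (det J = 410.449795).
Solving J·Δ = −F gives Δ = (-1.2022, 0.4361).
Then the next iterate is (a, b)₁ = (0.7978, -0.5639).
Re-evaluating at (0.7978, -0.5639): F = (5.899388, -7.549194), so ‖F‖₂ = 9.5809.

9.5809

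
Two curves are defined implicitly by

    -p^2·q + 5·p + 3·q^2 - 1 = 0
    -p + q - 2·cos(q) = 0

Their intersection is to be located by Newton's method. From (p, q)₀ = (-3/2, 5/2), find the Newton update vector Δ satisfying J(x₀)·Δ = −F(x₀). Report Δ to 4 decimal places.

At (-3/2, 5/2): F = (4.6250, 5.602287).
Jacobian J = [[-2·p·q + 5, -p^2 + 6·q], [-1, 2·sin(q) + 1]].
At the point, J = [[12.5000, 12.7500], [-1.0000, 2.196944]] (det J = 40.211804).
Solving J·Δ = −F gives Δ = (1.5236, -1.8565).

(1.5236, -1.8565)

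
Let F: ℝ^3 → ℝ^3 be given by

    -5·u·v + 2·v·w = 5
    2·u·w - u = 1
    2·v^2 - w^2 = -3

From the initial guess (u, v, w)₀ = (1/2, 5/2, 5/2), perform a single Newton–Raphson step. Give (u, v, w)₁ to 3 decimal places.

At (1/2, 5/2, 5/2): F = (1.250, 1.000, 9.250).
Jacobian J = [[-5·v, -5·u + 2·w, 2·v], [2·w - 1, 0, 2·u], [0, 4·v, -2·w]].
At the point, J = [[-12.500, 2.500, 5.000], [4.000, 0.000, 1.000], [0.000, 10.000, -5.000]] (det J = 375.000).
Solving J·Δ = −F gives Δ = (-0.195, -1.035, -0.220).
Then the next iterate is (u, v, w)₁ = (0.305, 1.465, 2.280).

(0.305, 1.465, 2.280)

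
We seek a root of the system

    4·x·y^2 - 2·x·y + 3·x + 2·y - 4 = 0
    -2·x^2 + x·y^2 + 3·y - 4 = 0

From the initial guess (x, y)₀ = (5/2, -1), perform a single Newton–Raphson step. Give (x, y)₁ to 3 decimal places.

(0.616, -1.020)

At (5/2, -1): F = (16.500, -17.000).
Jacobian J = [[4·y^2 - 2·y + 3, 8·x·y - 2·x + 2], [-4·x + y^2, 2·x·y + 3]].
At the point, J = [[9.000, -23.000], [-9.000, -2.000]] (det J = -225.000).
Solving J·Δ = −F gives Δ = (-1.884, -0.020).
Then the next iterate is (x, y)₁ = (0.616, -1.020).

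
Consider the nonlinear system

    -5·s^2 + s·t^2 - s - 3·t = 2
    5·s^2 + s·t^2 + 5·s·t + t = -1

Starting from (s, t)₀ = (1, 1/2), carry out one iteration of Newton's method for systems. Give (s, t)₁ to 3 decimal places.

(0.070, 0.872)

At (1, 1/2): F = (-9.250, 9.250).
Jacobian J = [[-10·s + t^2 - 1, 2·s·t - 3], [10·s + t^2 + 5·t, 2·s·t + 5·s + 1]].
At the point, J = [[-10.750, -2.000], [12.750, 7.000]] (det J = -49.750).
Solving J·Δ = −F gives Δ = (-0.930, 0.372).
Then the next iterate is (s, t)₁ = (0.070, 0.872).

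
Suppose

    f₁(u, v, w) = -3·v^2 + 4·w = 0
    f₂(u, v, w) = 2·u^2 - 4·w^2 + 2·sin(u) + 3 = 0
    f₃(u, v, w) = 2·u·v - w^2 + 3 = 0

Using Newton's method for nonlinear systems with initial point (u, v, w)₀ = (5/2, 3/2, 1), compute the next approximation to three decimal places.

(-0.075, 0.699, -0.116)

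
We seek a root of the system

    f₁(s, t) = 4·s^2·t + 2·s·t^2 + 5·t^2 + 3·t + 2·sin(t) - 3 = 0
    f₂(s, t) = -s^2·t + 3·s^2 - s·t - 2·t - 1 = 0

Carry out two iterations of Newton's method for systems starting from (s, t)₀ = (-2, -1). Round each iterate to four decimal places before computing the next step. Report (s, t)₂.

(-0.8927, 0.5299)

At (-2, -1): F = (-22.682942, 15.0000).
Jacobian J = [[8·s·t + 2·t^2, 4·s^2 + 4·s·t + 10·t + 2·cos(t) + 3], [-2·s·t + 6·s - t, -s^2 - s - 2]].
At the point, J = [[18.0000, 18.080605], [-15.0000, -4.0000]] (det J = 199.209069).
Solving J·Δ = −F gives Δ = (0.9060, 0.3526).
Then the next iterate is (s, t)₁ = (-1.0940, -0.6474).
Round to (-1.0940, -0.6474) and repeat: F = (-8.069171, 3.951884), J = [[6.504298, 5.741676], [-7.333111, -2.102836]].
Δ = (0.2013, 1.1773), so (s, t)₂ = (-0.8927, 0.5299).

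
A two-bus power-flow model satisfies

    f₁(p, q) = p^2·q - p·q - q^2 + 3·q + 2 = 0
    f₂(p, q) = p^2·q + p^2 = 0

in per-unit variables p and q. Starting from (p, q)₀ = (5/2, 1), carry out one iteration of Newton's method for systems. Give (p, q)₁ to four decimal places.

(2.0139, -0.2222)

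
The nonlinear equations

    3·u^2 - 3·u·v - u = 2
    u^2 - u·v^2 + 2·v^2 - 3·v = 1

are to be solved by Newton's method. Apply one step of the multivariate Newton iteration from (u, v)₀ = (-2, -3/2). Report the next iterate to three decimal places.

(-1.127, -0.764)

At (-2, -3/2): F = (3.000, 16.500).
Jacobian J = [[6·u - 3·v - 1, -3·u], [2·u - v^2, -2·u·v + 4·v - 3]].
At the point, J = [[-8.500, 6.000], [-6.250, -15.000]] (det J = 165.000).
Solving J·Δ = −F gives Δ = (0.873, 0.736).
Then the next iterate is (u, v)₁ = (-1.127, -0.764).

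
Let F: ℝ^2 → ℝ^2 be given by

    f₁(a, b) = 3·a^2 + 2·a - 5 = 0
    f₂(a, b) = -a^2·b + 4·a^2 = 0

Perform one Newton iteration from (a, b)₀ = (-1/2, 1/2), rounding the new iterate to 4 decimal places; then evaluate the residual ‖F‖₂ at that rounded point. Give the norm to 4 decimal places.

2431.5001

At (-1/2, 1/2): F = (-5.2500, 0.8750).
Jacobian J = [[6·a + 2, 0], [-2·a·b + 8·a, -a^2]].
At the point, J = [[-1.0000, 0.0000], [-3.5000, -0.2500]] (det J = 0.2500).
Solving J·Δ = −F gives Δ = (-5.2500, 77.0000).
Then the next iterate is (a, b)₁ = (-5.7500, 77.5000).
Re-evaluating at (-5.7500, 77.5000): F = (82.6875, -2430.093750), so ‖F‖₂ = 2431.5001.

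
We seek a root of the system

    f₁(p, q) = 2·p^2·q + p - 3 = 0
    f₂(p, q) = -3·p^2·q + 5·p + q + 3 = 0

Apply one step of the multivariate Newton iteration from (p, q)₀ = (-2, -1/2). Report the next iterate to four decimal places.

At (-2, -1/2): F = (-9.0000, -1.5000).
Jacobian J = [[4·p·q + 1, 2·p^2], [-6·p·q + 5, -3·p^2 + 1]].
At the point, J = [[5.0000, 8.0000], [-1.0000, -11.0000]] (det J = -47.0000).
Solving J·Δ = −F gives Δ = (2.3617, -0.3511).
Then the next iterate is (p, q)₁ = (0.3617, -0.8511).

(0.3617, -0.8511)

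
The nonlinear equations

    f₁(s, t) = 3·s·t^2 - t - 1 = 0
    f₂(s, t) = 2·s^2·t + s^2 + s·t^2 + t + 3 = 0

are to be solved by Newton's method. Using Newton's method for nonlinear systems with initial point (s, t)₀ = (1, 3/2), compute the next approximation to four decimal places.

At (1, 3/2): F = (4.2500, 10.7500).
Jacobian J = [[3·t^2, 6·s·t - 1], [4·s·t + 2·s + t^2, 2·s^2 + 2·s·t + 1]].
At the point, J = [[6.7500, 8.0000], [10.2500, 6.0000]] (det J = -41.5000).
Solving J·Δ = −F gives Δ = (-1.4578, 0.6988).
Then the next iterate is (s, t)₁ = (-0.4578, 2.1988).

(-0.4578, 2.1988)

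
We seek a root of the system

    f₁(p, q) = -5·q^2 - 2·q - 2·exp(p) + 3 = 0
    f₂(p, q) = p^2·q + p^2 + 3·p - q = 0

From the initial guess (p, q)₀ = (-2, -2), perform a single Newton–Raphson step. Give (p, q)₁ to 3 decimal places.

(-1.178, -1.250)

At (-2, -2): F = (-13.27067, -8.000).
Jacobian J = [[-2·exp(p), -10·q - 2], [2·p·q + 2·p + 3, p^2 - 1]].
At the point, J = [[-0.27067, 18.000], [7.000, 3.000]] (det J = -126.81201).
Solving J·Δ = −F gives Δ = (0.822, 0.750).
Then the next iterate is (p, q)₁ = (-1.178, -1.250).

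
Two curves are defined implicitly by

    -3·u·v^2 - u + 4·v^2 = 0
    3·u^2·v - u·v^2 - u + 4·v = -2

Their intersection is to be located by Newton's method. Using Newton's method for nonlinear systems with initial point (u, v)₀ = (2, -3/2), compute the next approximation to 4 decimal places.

(2.6512, 0.4244)

At (2, -3/2): F = (-6.5000, -28.5000).
Jacobian J = [[-3·v^2 - 1, -6·u·v + 8·v], [6·u·v - v^2 - 1, 3·u^2 - 2·u·v + 4]].
At the point, J = [[-7.7500, 6.0000], [-21.2500, 22.0000]] (det J = -43.0000).
Solving J·Δ = −F gives Δ = (0.6512, 1.9244).
Then the next iterate is (u, v)₁ = (2.6512, 0.4244).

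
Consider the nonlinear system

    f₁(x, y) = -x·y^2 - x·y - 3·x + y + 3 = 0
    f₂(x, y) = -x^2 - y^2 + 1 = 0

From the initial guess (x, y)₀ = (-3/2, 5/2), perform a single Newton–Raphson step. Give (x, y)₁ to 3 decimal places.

(-0.087, 1.848)

At (-3/2, 5/2): F = (23.125, -7.500).
Jacobian J = [[-y^2 - y - 3, -2·x·y - x + 1], [-2·x, -2·y]].
At the point, J = [[-11.750, 10.000], [3.000, -5.000]] (det J = 28.750).
Solving J·Δ = −F gives Δ = (1.413, -0.652).
Then the next iterate is (x, y)₁ = (-0.087, 1.848).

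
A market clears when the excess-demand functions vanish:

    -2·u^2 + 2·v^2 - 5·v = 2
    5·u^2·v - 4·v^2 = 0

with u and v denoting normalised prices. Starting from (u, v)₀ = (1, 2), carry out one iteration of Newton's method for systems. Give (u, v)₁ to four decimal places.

At (1, 2): F = (-6.0000, -6.0000).
Jacobian J = [[-4·u, 4·v - 5], [10·u·v, 5·u^2 - 8·v]].
At the point, J = [[-4.0000, 3.0000], [20.0000, -11.0000]] (det J = -16.0000).
Solving J·Δ = −F gives Δ = (5.2500, 9.0000).
Then the next iterate is (u, v)₁ = (6.2500, 11.0000).

(6.2500, 11.0000)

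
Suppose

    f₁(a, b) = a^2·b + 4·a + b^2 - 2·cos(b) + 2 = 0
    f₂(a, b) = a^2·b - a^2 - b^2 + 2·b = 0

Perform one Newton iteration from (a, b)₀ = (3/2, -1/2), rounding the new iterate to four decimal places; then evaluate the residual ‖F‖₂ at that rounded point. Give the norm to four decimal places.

5.4142

At (3/2, -1/2): F = (5.369835, -4.6250).
Jacobian J = [[2·a·b + 4, a^2 + 2·b + 2·sin(b)], [2·a·b - 2·a, a^2 - 2·b + 2]].
At the point, J = [[2.5000, 0.291149], [-4.5000, 5.2500]] (det J = 14.435170).
Solving J·Δ = −F gives Δ = (-2.0463, -0.8730).
Then the next iterate is (a, b)₁ = (-0.5463, -1.3730).
Re-evaluating at (-0.5463, -1.3730): F = (0.897148, -5.339336), so ‖F‖₂ = 5.4142.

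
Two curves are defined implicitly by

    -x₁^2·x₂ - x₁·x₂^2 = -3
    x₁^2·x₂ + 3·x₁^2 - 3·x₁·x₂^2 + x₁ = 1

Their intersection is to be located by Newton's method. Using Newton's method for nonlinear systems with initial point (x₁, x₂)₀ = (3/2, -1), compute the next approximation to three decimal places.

(-0.644, -0.282)

At (3/2, -1): F = (3.750, 0.500).
Jacobian J = [[-2·x₁·x₂ - x₂^2, -x₁^2 - 2·x₁·x₂], [2·x₁·x₂ + 6·x₁ - 3·x₂^2 + 1, x₁^2 - 6·x₁·x₂]].
At the point, J = [[2.000, 0.750], [4.000, 11.250]] (det J = 19.500).
Solving J·Δ = −F gives Δ = (-2.144, 0.718).
Then the next iterate is (x₁, x₂)₁ = (-0.644, -0.282).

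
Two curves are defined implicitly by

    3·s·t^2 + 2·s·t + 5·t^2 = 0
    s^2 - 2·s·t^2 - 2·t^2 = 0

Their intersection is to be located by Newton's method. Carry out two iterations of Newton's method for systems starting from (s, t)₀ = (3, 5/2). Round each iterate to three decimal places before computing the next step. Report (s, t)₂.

At (3, 5/2): F = (102.500, -41.000).
Jacobian J = [[3·t^2 + 2·t, 6·s·t + 2·s + 10·t], [2·s - 2·t^2, -4·s·t - 4·t]].
At the point, J = [[23.750, 76.000], [-6.500, -40.000]] (det J = -456.000).
Solving J·Δ = −F gives Δ = (-2.158, -0.674).
Then the next iterate is (s, t)₁ = (0.842, 1.826).
Round to (0.842, 1.826) and repeat: F = (28.16875, -11.57451), J = [[13.65483, 29.16895], [-4.98455, -13.45397]].
Δ = (-1.080, -0.460), so (s, t)₂ = (-0.238, 1.366).

(-0.238, 1.366)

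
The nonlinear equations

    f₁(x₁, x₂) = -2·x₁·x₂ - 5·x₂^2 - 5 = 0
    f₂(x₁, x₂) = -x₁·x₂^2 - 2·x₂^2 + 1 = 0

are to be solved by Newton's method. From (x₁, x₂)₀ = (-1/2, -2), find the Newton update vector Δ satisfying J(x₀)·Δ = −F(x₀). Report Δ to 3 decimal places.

(0.528, 1.185)

At (-1/2, -2): F = (-27.000, -5.000).
Jacobian J = [[-2·x₂, -2·x₁ - 10·x₂], [-x₂^2, -2·x₁·x₂ - 4·x₂]].
At the point, J = [[4.000, 21.000], [-4.000, 6.000]] (det J = 108.000).
Solving J·Δ = −F gives Δ = (0.528, 1.185).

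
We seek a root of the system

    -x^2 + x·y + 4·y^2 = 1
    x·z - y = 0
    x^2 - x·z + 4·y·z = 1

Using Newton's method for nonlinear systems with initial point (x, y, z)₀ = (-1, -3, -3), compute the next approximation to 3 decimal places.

At (-1, -3, -3): F = (37.000, 6.000, 33.000).
Jacobian J = [[-2·x + y, x + 8·y, 0], [z, -1, x], [2·x - z, 4·z, -x + 4·y]].
At the point, J = [[-1.000, -25.000, 0.000], [-3.000, -1.000, -1.000], [1.000, -12.000, -11.000]] (det J = 851.000).
Solving J·Δ = −F gives Δ = (1.013, 1.439, 1.522).
Then the next iterate is (x, y, z)₁ = (0.013, -1.561, -1.478).

(0.013, -1.561, -1.478)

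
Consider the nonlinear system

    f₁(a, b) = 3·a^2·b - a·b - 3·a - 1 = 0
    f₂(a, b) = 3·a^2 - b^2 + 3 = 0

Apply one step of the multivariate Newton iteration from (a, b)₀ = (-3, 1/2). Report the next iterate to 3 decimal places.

At (-3, 1/2): F = (23.000, 29.750).
Jacobian J = [[6·a·b - b - 3, 3·a^2 - a], [6·a, -2·b]].
At the point, J = [[-12.500, 30.000], [-18.000, -1.000]] (det J = 552.500).
Solving J·Δ = −F gives Δ = (1.657, -0.076).
Then the next iterate is (a, b)₁ = (-1.343, 0.424).

(-1.343, 0.424)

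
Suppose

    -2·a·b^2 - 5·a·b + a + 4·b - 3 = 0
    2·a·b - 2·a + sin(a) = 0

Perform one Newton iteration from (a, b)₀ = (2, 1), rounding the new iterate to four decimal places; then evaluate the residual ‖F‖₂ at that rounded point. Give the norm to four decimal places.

At (2, 1): F = (-11.0000, 0.909297).
Jacobian J = [[-2·b^2 - 5·b + 1, -4·a·b - 5·a + 4], [2·b + cos(a) - 2, 2·a]].
At the point, J = [[-6.0000, -14.0000], [-0.416147, 4.0000]] (det J = -29.826056).
Solving J·Δ = −F gives Δ = (-1.0484, -0.3364).
Then the next iterate is (a, b)₁ = (0.9516, 0.6636).
Re-evaluating at (0.9516, 0.6636): F = (-3.389511, 0.174109), so ‖F‖₂ = 3.3940.

3.3940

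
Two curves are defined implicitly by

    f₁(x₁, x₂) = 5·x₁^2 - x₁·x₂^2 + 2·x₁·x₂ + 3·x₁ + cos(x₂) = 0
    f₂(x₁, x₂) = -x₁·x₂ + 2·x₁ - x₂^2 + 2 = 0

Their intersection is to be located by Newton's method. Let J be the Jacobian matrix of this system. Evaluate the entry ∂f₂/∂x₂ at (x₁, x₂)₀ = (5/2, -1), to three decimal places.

-0.500

∂f₂/∂x₂ = -x₁ - 2·x₂.
At (5/2, -1) this is -0.500.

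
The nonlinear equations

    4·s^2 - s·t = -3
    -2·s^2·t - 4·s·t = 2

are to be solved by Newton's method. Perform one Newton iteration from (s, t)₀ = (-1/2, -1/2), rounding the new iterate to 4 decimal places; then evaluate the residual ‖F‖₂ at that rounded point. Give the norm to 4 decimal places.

6.1820

At (-1/2, -1/2): F = (3.7500, -2.7500).
Jacobian J = [[8·s - t, -s], [-4·s·t - 4·t, -2·s^2 - 4·s]].
At the point, J = [[-3.5000, 0.5000], [1.0000, 1.5000]] (det J = -5.7500).
Solving J·Δ = −F gives Δ = (1.2174, 1.0217).
Then the next iterate is (s, t)₁ = (0.7174, 0.5217).
Re-evaluating at (0.7174, 0.5217): F = (4.684383, -4.034069), so ‖F‖₂ = 6.1820.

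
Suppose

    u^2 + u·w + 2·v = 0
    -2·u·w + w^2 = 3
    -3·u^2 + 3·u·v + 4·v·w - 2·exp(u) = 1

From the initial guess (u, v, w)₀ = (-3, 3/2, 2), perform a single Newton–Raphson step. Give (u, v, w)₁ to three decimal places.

At (-3, 3/2, 2): F = (6.000, 13.000, -29.59957).
Jacobian J = [[2·u + w, 2, u], [-2·w, 0, -2·u + 2·w], [-6·u + 3·v - 2·exp(u), 3·u + 4·w, 4·v]].
At the point, J = [[-4.000, 2.000, -3.000], [-4.000, 0.000, 10.000], [22.40043, -1.000, 6.000]] (det J = 444.00852).
Solving J·Δ = −F gives Δ = (1.462, -1.150, -0.715).
Then the next iterate is (u, v, w)₁ = (-1.538, 0.350, 1.285).

(-1.538, 0.350, 1.285)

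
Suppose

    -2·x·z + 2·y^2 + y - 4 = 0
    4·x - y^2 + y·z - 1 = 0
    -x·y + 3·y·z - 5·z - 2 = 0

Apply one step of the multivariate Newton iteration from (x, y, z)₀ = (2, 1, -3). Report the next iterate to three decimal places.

At (2, 1, -3): F = (11.000, 3.000, 2.000).
Jacobian J = [[-2·z, 4·y + 1, -2·x], [4, -2·y + z, y], [-y, -x + 3·z, 3·y - 5]].
At the point, J = [[6.000, 5.000, -4.000], [4.000, -5.000, 1.000], [-1.000, -11.000, -2.000]] (det J = 357.000).
Solving J·Δ = −F gives Δ = (-1.017, 0.042, 1.277).
Then the next iterate is (x, y, z)₁ = (0.983, 1.042, -1.723).

(0.983, 1.042, -1.723)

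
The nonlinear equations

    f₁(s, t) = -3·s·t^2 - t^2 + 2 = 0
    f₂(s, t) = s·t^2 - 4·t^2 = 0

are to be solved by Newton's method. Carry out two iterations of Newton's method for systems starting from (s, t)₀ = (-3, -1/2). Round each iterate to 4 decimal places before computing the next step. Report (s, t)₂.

(3.8480, -0.3924)

At (-3, -1/2): F = (4.0000, -1.7500).
Jacobian J = [[-3·t^2, -6·s·t - 2·t], [t^2, 2·s·t - 8·t]].
At the point, J = [[-0.7500, -8.0000], [0.2500, 7.0000]] (det J = -3.2500).
Solving J·Δ = −F gives Δ = (4.3077, 0.0962).
Then the next iterate is (s, t)₁ = (1.3077, -0.4038).
Round to (1.3077, -0.4038) and repeat: F = (1.197267, -0.438991), J = [[-0.489163, 3.975896], [0.163054, 2.174301]].
Δ = (2.5403, 0.0114), so (s, t)₂ = (3.8480, -0.3924).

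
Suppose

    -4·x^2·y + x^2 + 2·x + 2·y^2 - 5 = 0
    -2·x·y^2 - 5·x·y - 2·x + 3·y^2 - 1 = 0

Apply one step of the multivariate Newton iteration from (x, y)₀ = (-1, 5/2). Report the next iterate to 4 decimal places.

(-0.5098, 1.4495)

At (-1, 5/2): F = (-3.5000, 44.7500).
Jacobian J = [[-8·x·y + 2·x + 2, -4·x^2 + 4·y], [-2·y^2 - 5·y - 2, -4·x·y - 5·x + 6·y]].
At the point, J = [[20.0000, 6.0000], [-27.0000, 30.0000]] (det J = 762.0000).
Solving J·Δ = −F gives Δ = (0.4902, -1.0505).
Then the next iterate is (x, y)₁ = (-0.5098, 1.4495).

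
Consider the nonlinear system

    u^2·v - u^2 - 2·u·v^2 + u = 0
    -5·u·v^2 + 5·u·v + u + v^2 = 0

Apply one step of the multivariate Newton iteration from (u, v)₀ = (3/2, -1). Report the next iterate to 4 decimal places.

At (3/2, -1): F = (-6.0000, -12.5000).
Jacobian J = [[2·u·v - 2·u - 2·v^2 + 1, u^2 - 4·u·v], [-5·v^2 + 5·v + 1, -10·u·v + 5·u + 2·v]].
At the point, J = [[-7.0000, 8.2500], [-9.0000, 20.5000]] (det J = -69.2500).
Solving J·Δ = −F gives Δ = (-0.2870, 0.4838).
Then the next iterate is (u, v)₁ = (1.2130, -0.5162).

(1.2130, -0.5162)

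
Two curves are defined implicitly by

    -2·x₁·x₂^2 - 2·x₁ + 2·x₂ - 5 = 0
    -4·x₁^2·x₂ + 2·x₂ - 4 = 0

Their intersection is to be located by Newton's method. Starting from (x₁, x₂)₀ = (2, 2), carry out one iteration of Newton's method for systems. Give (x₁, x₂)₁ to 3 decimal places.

(1.500, 0.857)

At (2, 2): F = (-21.000, -32.000).
Jacobian J = [[-2·x₂^2 - 2, -4·x₁·x₂ + 2], [-8·x₁·x₂, -4·x₁^2 + 2]].
At the point, J = [[-10.000, -14.000], [-32.000, -14.000]] (det J = -308.000).
Solving J·Δ = −F gives Δ = (-0.500, -1.143).
Then the next iterate is (x₁, x₂)₁ = (1.500, 0.857).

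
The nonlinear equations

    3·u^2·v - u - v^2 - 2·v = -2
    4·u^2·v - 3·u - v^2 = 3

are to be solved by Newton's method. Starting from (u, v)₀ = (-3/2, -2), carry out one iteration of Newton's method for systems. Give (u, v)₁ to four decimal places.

At (-3/2, -2): F = (-10.0000, -20.5000).
Jacobian J = [[6·u·v - 1, 3·u^2 - 2·v - 2], [8·u·v - 3, 4·u^2 - 2·v]].
At the point, J = [[17.0000, 8.7500], [21.0000, 13.0000]] (det J = 37.2500).
Solving J·Δ = −F gives Δ = (-1.3255, 3.7181).
Then the next iterate is (u, v)₁ = (-2.8255, 1.7181).

(-2.8255, 1.7181)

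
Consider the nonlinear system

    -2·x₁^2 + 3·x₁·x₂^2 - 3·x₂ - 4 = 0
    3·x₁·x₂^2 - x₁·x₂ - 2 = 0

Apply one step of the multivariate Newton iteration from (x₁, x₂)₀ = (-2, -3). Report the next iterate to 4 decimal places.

(-1.6471, -1.6471)

At (-2, -3): F = (-57.0000, -62.0000).
Jacobian J = [[-4·x₁ + 3·x₂^2, 6·x₁·x₂ - 3], [3·x₂^2 - x₂, 6·x₁·x₂ - x₁]].
At the point, J = [[35.0000, 33.0000], [30.0000, 38.0000]] (det J = 340.0000).
Solving J·Δ = −F gives Δ = (0.3529, 1.3529).
Then the next iterate is (x₁, x₂)₁ = (-1.6471, -1.6471).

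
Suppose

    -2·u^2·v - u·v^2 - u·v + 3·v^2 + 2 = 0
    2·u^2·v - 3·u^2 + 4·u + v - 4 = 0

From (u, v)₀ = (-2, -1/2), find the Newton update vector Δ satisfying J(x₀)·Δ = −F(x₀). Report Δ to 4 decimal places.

At (-2, -1/2): F = (6.2500, -28.5000).
Jacobian J = [[-4·u·v - v^2 - v, -2·u^2 - 2·u·v - u + 6·v], [4·u·v - 6·u + 4, 2·u^2 + 1]].
At the point, J = [[-3.7500, -11.0000], [20.0000, 9.0000]] (det J = 186.2500).
Solving J·Δ = −F gives Δ = (1.3812, 0.0973).

(1.3812, 0.0973)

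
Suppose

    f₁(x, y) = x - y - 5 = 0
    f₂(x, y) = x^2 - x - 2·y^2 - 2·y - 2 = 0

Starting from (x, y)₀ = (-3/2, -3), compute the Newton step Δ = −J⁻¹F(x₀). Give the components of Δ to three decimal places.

(7.542, 4.042)

At (-3/2, -3): F = (-3.500, -10.250).
Jacobian J = [[1, -1], [2·x - 1, -4·y - 2]].
At the point, J = [[1.000, -1.000], [-4.000, 10.000]] (det J = 6.000).
Solving J·Δ = −F gives Δ = (7.542, 4.042).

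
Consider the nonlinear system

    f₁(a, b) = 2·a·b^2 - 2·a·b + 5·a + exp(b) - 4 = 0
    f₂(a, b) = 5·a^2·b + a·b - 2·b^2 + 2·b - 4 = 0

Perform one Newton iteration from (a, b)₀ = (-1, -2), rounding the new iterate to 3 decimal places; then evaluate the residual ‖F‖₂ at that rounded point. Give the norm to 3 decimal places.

11.959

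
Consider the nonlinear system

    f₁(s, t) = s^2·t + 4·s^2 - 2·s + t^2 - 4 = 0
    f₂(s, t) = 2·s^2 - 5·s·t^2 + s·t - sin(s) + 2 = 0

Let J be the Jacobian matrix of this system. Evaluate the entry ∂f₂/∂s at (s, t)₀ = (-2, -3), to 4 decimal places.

-55.5839

∂f₂/∂s = 4·s - 5·t^2 + t - cos(s).
At (-2, -3) this is -55.5839.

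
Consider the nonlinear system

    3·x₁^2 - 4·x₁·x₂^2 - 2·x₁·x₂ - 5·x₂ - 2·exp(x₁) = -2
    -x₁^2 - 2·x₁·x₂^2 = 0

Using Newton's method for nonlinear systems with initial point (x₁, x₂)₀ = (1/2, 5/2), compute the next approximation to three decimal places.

At (1/2, 5/2): F = (-28.04744, -6.500).
Jacobian J = [[6·x₁ - 4·x₂^2 - 2·x₂ - 2·exp(x₁), -8·x₁·x₂ - 2·x₁ - 5], [-2·x₁ - 2·x₂^2, -4·x₁·x₂]].
At the point, J = [[-30.29744, -16.000], [-13.500, -5.000]] (det J = -64.51279).
Solving J·Δ = −F gives Δ = (0.562, -2.817).
Then the next iterate is (x₁, x₂)₁ = (1.062, -0.317).

(1.062, -0.317)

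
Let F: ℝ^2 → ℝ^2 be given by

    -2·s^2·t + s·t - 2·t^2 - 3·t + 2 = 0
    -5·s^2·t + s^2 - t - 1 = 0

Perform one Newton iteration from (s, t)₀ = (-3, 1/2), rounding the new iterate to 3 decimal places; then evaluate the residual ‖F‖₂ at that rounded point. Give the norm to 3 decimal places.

5.328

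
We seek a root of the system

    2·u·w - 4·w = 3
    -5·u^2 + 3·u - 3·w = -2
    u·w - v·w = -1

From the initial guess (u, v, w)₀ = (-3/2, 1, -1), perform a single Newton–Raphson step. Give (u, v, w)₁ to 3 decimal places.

At (-3/2, 1, -1): F = (4.000, -10.750, 3.500).
Jacobian J = [[2·w, 0, 2·u - 4], [-10·u + 3, 0, -3], [w, -w, u - v]].
At the point, J = [[-2.000, 0.000, -7.000], [18.000, 0.000, -3.000], [-1.000, 1.000, -2.500]] (det J = -132.000).
Solving J·Δ = −F gives Δ = (0.661, -1.883, 0.383).
Then the next iterate is (u, v, w)₁ = (-0.839, -0.883, -0.617).

(-0.839, -0.883, -0.617)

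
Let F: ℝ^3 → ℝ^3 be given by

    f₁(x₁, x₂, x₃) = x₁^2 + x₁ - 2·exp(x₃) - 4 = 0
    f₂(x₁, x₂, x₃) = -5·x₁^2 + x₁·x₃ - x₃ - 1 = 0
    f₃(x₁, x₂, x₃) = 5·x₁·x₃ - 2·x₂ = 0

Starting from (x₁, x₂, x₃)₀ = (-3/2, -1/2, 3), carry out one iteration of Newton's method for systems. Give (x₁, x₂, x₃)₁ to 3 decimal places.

At (-3/2, -1/2, 3): F = (-43.42107, -19.750, -21.500).
Jacobian J = [[2·x₁ + 1, 0, -2·exp(x₃)], [-10·x₁ + x₃, 0, x₁ - 1], [5·x₃, -2, 5·x₁]].
At the point, J = [[-2.000, 0.000, -40.17107], [18.000, 0.000, -2.500], [15.000, -2.000, -7.500]] (det J = 1456.15866).
Solving J·Δ = −F gives Δ = (0.941, 0.533, -1.128).
Then the next iterate is (x₁, x₂, x₃)₁ = (-0.559, 0.033, 1.872).

(-0.559, 0.033, 1.872)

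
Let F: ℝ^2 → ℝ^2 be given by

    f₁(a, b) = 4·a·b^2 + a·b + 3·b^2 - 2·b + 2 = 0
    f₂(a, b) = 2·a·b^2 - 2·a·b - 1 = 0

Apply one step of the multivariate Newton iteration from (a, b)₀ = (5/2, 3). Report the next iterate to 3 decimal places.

(-19.803, 12.545)

At (5/2, 3): F = (120.500, 29.000).
Jacobian J = [[4·b^2 + b, 8·a·b + a + 6·b - 2], [2·b^2 - 2·b, 4·a·b - 2·a]].
At the point, J = [[39.000, 78.500], [12.000, 25.000]] (det J = 33.000).
Solving J·Δ = −F gives Δ = (-22.303, 9.545).
Then the next iterate is (a, b)₁ = (-19.803, 12.545).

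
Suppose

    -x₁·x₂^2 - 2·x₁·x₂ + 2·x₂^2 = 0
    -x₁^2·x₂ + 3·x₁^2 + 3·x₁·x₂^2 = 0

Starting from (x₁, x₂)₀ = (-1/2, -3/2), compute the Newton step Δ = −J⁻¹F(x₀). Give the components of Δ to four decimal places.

At (-1/2, -3/2): F = (4.1250, -2.2500).
Jacobian J = [[-x₂^2 - 2·x₂, -2·x₁·x₂ - 2·x₁ + 4·x₂], [-2·x₁·x₂ + 6·x₁ + 3·x₂^2, -x₁^2 + 6·x₁·x₂]].
At the point, J = [[0.7500, -6.5000], [2.2500, 4.2500]] (det J = 17.8125).
Solving J·Δ = −F gives Δ = (-0.1632, 0.6158).

(-0.1632, 0.6158)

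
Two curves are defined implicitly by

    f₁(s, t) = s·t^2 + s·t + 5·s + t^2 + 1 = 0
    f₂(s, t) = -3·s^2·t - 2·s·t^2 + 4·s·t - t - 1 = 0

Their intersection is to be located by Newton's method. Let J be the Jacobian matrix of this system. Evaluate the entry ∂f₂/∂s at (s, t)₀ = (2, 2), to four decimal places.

∂f₂/∂s = -6·s·t - 2·t^2 + 4·t.
At (2, 2) this is -24.0000.

-24.0000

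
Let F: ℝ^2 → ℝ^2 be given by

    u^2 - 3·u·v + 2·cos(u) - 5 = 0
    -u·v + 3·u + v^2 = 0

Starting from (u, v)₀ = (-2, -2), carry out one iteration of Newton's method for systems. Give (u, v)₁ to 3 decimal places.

(-0.308, -0.771)

At (-2, -2): F = (-13.83229, -6.000).
Jacobian J = [[2·u - 3·v - 2·sin(u), -3·u], [-v + 3, -u + 2·v]].
At the point, J = [[3.81859, 6.000], [5.000, -2.000]] (det J = -37.63719).
Solving J·Δ = −F gives Δ = (1.692, 1.229).
Then the next iterate is (u, v)₁ = (-0.308, -0.771).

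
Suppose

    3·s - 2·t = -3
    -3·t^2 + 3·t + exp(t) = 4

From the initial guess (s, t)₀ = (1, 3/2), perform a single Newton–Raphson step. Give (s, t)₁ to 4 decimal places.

(-0.7764, 0.3353)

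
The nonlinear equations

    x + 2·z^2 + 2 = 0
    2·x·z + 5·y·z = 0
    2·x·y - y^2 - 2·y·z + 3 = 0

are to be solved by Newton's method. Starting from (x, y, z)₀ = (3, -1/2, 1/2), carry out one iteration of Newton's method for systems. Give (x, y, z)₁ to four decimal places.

At (3, -1/2, 1/2): F = (5.5000, 1.7500, 0.2500).
Jacobian J = [[1, 0, 4·z], [2·z, 5·z, 2·x + 5·y], [2·y, 2·x - 2·y - 2·z, -2·y]].
At the point, J = [[1.0000, 0.0000, 2.0000], [1.0000, 2.5000, 3.5000], [-1.0000, 6.0000, 1.0000]] (det J = -1.5000).
Solving J·Δ = −F gives Δ = (-54.6667, -13.2500, 24.5833).
Then the next iterate is (x, y, z)₁ = (-51.6667, -13.7500, 25.0833).

(-51.6667, -13.7500, 25.0833)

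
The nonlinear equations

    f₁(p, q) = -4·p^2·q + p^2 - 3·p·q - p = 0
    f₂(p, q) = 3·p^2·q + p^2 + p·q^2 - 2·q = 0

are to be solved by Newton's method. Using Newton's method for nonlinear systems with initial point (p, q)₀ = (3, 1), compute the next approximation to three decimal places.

At (3, 1): F = (-39.000, 37.000).
Jacobian J = [[-8·p·q + 2·p - 3·q - 1, -4·p^2 - 3·p], [6·p·q + 2·p + q^2, 3·p^2 + 2·p·q - 2]].
At the point, J = [[-22.000, -45.000], [25.000, 31.000]] (det J = 443.000).
Solving J·Δ = −F gives Δ = (-1.029, -0.363).
Then the next iterate is (p, q)₁ = (1.971, 0.637).

(1.971, 0.637)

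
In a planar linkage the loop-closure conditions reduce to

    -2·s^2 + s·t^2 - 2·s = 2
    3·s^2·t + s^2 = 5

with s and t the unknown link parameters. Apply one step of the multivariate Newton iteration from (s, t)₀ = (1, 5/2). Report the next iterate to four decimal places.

At (1, 5/2): F = (0.2500, 3.5000).
Jacobian J = [[-4·s + t^2 - 2, 2·s·t], [6·s·t + 2·s, 3·s^2]].
At the point, J = [[0.2500, 5.0000], [17.0000, 3.0000]] (det J = -84.2500).
Solving J·Δ = −F gives Δ = (-0.1988, -0.0401).
Then the next iterate is (s, t)₁ = (0.8012, 2.4599).

(0.8012, 2.4599)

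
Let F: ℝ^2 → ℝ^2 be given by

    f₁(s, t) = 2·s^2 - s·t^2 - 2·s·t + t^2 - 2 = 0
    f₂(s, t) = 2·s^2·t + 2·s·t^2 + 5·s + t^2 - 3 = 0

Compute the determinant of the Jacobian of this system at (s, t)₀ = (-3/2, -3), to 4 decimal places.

J = [[4·s - t^2 - 2·t, -2·s·t - 2·s + 2·t], [4·s·t + 2·t^2 + 5, 2·s^2 + 4·s·t + 2·t]].
At the point, J = [[-9.0000, -12.0000], [41.0000, 16.5000]].
det J = 343.5000.

343.5000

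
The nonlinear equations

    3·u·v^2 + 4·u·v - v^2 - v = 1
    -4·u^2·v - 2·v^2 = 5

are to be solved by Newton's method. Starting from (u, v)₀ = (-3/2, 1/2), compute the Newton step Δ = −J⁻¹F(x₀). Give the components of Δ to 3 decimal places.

At (-3/2, 1/2): F = (-5.875, -10.000).
Jacobian J = [[3·v^2 + 4·v, 6·u·v + 4·u - 2·v - 1], [-8·u·v, -4·u^2 - 4·v]].
At the point, J = [[2.750, -12.500], [6.000, -11.000]] (det J = 44.750).
Solving J·Δ = −F gives Δ = (1.349, -0.173).

(1.349, -0.173)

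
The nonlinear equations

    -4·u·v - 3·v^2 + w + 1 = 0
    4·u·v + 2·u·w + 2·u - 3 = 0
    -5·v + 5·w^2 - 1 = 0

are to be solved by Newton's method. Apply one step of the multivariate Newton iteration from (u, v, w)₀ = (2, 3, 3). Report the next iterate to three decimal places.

At (2, 3, 3): F = (-47.000, 37.000, 29.000).
Jacobian J = [[-4·v, -4·u - 6·v, 1], [4·v + 2·w + 2, 4·u, 2·u], [0, -5, 10·w]].
At the point, J = [[-12.000, -26.000, 1.000], [20.000, 8.000, 4.000], [0.000, -5.000, 30.000]] (det J = 12380.000).
Solving J·Δ = −F gives Δ = (-1.067, -1.361, -1.194).
Then the next iterate is (u, v, w)₁ = (0.933, 1.639, 1.806).

(0.933, 1.639, 1.806)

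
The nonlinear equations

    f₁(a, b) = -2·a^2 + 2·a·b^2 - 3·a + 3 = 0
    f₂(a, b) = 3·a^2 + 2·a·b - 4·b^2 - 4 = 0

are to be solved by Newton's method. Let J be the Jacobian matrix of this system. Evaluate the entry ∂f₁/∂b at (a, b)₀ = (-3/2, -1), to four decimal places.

6.0000

∂f₁/∂b = 4·a·b.
At (-3/2, -1) this is 6.0000.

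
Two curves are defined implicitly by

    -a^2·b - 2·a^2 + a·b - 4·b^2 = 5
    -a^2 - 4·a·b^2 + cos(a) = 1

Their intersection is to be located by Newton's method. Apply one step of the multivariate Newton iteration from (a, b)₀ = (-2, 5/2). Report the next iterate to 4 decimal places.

At (-2, 5/2): F = (-53.0000, 44.583853).
Jacobian J = [[-2·a·b - 4·a + b, -a^2 + a - 8·b], [-2·a - 4·b^2 - sin(a), -8·a·b]].
At the point, J = [[20.5000, -26.0000], [-20.090703, 40.0000]] (det J = 297.641733).
Solving J·Δ = −F gives Δ = (3.2281, 0.5068).
Then the next iterate is (a, b)₁ = (1.2281, 3.0068).

(1.2281, 3.0068)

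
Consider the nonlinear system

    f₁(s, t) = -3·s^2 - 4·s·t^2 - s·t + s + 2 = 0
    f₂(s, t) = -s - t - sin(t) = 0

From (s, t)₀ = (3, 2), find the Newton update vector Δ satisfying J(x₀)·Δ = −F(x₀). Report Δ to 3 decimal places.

(-8.408, 4.280)

At (3, 2): F = (-76.000, -5.90930).
Jacobian J = [[-6·s - 4·t^2 - t + 1, -8·s·t - s], [-1, -cos(t) - 1]].
At the point, J = [[-35.000, -51.000], [-1.000, -0.58385]] (det J = -30.56514).
Solving J·Δ = −F gives Δ = (-8.408, 4.280).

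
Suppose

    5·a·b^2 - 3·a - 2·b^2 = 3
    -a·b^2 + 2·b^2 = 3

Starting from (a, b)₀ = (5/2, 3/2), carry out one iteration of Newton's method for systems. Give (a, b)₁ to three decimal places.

At (5/2, 3/2): F = (13.125, -4.125).
Jacobian J = [[5·b^2 - 3, 10·a·b - 4·b], [-b^2, -2·a·b + 4·b]].
At the point, J = [[8.250, 31.500], [-2.250, -1.500]] (det J = 58.500).
Solving J·Δ = −F gives Δ = (-1.885, 0.077).
Then the next iterate is (a, b)₁ = (0.615, 1.577).

(0.615, 1.577)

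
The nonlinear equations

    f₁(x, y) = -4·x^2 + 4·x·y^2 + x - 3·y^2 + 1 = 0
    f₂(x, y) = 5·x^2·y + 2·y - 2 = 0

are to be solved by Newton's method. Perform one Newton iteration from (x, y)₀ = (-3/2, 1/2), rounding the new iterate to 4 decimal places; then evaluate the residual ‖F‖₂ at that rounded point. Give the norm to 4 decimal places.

At (-3/2, 1/2): F = (-11.7500, 4.6250).
Jacobian J = [[-8·x + 4·y^2 + 1, 8·x·y - 6·y], [10·x·y, 5·x^2 + 2]].
At the point, J = [[14.0000, -9.0000], [-7.5000, 13.2500]] (det J = 118.0000).
Solving J·Δ = −F gives Δ = (0.9666, 0.1981).
Then the next iterate is (x, y)₁ = (-0.5334, 0.6981).
Re-evaluating at (-0.5334, 0.6981): F = (-3.173289, 0.389302), so ‖F‖₂ = 3.1971.

3.1971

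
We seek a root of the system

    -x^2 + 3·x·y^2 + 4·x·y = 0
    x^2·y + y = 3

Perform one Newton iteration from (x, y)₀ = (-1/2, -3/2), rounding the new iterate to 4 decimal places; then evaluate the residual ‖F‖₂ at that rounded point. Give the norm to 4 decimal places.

677.6746

At (-1/2, -3/2): F = (-0.6250, -4.8750).
Jacobian J = [[-2·x + 3·y^2 + 4·y, 6·x·y + 4·x], [2·x·y, x^2 + 1]].
At the point, J = [[1.7500, 2.5000], [1.5000, 1.2500]] (det J = -1.5625).
Solving J·Δ = −F gives Δ = (7.3000, -4.8600).
Then the next iterate is (x, y)₁ = (6.8000, -6.3600).
Re-evaluating at (6.8000, -6.3600): F = (605.939840, -303.4464), so ‖F‖₂ = 677.6746.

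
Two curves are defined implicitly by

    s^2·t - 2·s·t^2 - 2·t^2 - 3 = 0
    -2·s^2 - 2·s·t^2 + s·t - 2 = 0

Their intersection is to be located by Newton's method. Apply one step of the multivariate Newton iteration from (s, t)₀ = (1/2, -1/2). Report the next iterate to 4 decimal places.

At (1/2, -1/2): F = (-3.8750, -3.0000).
Jacobian J = [[2·s·t - 2·t^2, s^2 - 4·s·t - 4·t], [-4·s - 2·t^2 + t, -4·s·t + s]].
At the point, J = [[-1.0000, 3.2500], [-3.0000, 1.5000]] (det J = 8.2500).
Solving J·Δ = −F gives Δ = (-0.4773, 1.0455).
Then the next iterate is (s, t)₁ = (0.0227, 0.5455).

(0.0227, 0.5455)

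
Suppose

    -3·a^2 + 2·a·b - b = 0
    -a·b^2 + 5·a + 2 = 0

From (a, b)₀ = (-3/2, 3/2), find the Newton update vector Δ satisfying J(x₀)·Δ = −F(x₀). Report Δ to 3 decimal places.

At (-3/2, 3/2): F = (-12.750, -2.125).
Jacobian J = [[-6·a + 2·b, 2·a - 1], [-b^2 + 5, -2·a·b]].
At the point, J = [[12.000, -4.000], [2.750, 4.500]] (det J = 65.000).
Solving J·Δ = −F gives Δ = (1.013, -0.147).

(1.013, -0.147)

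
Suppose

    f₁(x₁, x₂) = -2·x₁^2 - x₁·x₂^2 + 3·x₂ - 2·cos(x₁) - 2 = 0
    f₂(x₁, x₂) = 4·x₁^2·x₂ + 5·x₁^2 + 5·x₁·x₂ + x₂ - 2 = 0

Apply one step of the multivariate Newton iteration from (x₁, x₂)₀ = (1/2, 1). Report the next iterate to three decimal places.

(0.086, 1.455)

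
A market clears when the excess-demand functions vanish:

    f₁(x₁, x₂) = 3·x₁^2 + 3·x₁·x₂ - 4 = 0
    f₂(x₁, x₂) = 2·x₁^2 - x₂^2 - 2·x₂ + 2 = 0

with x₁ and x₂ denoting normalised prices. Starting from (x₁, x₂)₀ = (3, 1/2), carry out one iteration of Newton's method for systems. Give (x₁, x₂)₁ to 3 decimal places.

At (3, 1/2): F = (27.500, 18.750).
Jacobian J = [[6·x₁ + 3·x₂, 3·x₁], [4·x₁, -2·x₂ - 2]].
At the point, J = [[19.500, 9.000], [12.000, -3.000]] (det J = -166.500).
Solving J·Δ = −F gives Δ = (-1.509, 0.214).
Then the next iterate is (x₁, x₂)₁ = (1.491, 0.714).

(1.491, 0.714)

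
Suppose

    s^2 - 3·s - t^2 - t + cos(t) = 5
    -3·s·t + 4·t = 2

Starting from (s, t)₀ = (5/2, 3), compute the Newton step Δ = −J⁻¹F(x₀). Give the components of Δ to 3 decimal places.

At (5/2, 3): F = (-19.23999, -12.500).
Jacobian J = [[2·s - 3, -2·t - sin(t) - 1], [-3·t, -3·s + 4]].
At the point, J = [[2.000, -7.14112], [-9.000, -3.500]] (det J = -71.27008).
Solving J·Δ = −F gives Δ = (-0.308, -2.780).

(-0.308, -2.780)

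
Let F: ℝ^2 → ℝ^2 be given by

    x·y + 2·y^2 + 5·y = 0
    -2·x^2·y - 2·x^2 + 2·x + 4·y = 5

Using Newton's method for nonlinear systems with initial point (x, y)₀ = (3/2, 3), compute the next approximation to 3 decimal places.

At (3/2, 3): F = (37.500, -8.000).
Jacobian J = [[y, x + 4·y + 5], [-4·x·y - 4·x + 2, -2·x^2 + 4]].
At the point, J = [[3.000, 18.500], [-22.000, -0.500]] (det J = 405.500).
Solving J·Δ = −F gives Δ = (-0.319, -1.975).
Then the next iterate is (x, y)₁ = (1.181, 1.025).

(1.181, 1.025)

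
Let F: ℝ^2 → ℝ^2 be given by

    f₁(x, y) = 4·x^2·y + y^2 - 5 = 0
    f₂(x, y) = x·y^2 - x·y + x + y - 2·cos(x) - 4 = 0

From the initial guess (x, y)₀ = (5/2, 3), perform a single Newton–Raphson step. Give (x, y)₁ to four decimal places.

(1.5910, 2.2110)

At (5/2, 3): F = (79.0000, 18.102287).
Jacobian J = [[8·x·y, 4·x^2 + 2·y], [y^2 - y + 2·sin(x) + 1, 2·x·y - x + 1]].
At the point, J = [[60.0000, 31.0000], [8.196944, 13.5000]] (det J = 555.894727).
Solving J·Δ = −F gives Δ = (-0.9090, -0.7890).
Then the next iterate is (x, y)₁ = (1.5910, 2.2110).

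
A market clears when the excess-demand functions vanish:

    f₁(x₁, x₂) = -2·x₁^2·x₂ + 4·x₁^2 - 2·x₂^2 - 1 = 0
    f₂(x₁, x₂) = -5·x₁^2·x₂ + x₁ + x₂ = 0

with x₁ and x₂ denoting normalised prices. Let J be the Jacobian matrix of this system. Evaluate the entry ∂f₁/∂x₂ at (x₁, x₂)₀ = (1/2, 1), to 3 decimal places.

∂f₁/∂x₂ = -2·x₁^2 - 4·x₂.
At (1/2, 1) this is -4.500.

-4.500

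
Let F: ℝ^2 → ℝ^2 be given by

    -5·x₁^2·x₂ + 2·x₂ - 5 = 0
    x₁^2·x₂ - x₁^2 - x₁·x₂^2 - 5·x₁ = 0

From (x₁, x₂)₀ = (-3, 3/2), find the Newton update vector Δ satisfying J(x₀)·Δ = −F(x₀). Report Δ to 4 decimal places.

(0.3311, -1.2698)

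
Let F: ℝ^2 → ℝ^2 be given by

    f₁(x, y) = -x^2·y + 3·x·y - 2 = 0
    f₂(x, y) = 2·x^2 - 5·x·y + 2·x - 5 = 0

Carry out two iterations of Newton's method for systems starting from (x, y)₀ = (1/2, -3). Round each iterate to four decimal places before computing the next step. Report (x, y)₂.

At (1/2, -3): F = (-5.7500, 4.0000).
Jacobian J = [[-2·x·y + 3·y, -x^2 + 3·x], [4·x - 5·y + 2, -5·x]].
At the point, J = [[-6.0000, 1.2500], [19.0000, -2.5000]] (det J = -8.7500).
Solving J·Δ = −F gives Δ = (1.0714, 9.7429).
Then the next iterate is (x, y)₁ = (1.5714, 6.7429).
Round to (1.5714, 6.7429) and repeat: F = (13.137150, -49.897569), J = [[-0.962886, 2.244902], [-25.4289, -7.8570]].
Δ = (-0.1361, -5.9104), so (x, y)₂ = (1.4353, 0.8325).

(1.4353, 0.8325)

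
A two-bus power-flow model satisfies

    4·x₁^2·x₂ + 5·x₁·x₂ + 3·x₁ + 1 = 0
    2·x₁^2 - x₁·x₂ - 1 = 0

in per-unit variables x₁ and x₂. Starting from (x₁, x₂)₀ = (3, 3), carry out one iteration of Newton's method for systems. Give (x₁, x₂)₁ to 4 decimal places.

(1.7695, 1.9753)

At (3, 3): F = (163.0000, 8.0000).
Jacobian J = [[8·x₁·x₂ + 5·x₂ + 3, 4·x₁^2 + 5·x₁], [4·x₁ - x₂, -x₁]].
At the point, J = [[90.0000, 51.0000], [9.0000, -3.0000]] (det J = -729.0000).
Solving J·Δ = −F gives Δ = (-1.2305, -1.0247).
Then the next iterate is (x₁, x₂)₁ = (1.7695, 1.9753).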